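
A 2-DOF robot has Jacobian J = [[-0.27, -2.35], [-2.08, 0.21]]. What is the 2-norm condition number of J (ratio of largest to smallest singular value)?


JJ^T eigenvalues: trace(JJ^T) = 9.9659, det(JJ^T) = det(J)^2 = 24.45005809
s_max^2 = (9.9659 + sqrt(1.51893045))/2 = 5.59917448
s_min^2 = (9.9659 - sqrt(1.51893045))/2 = 4.36672552
kappa = s_max/s_min = sqrt(5.59917448/4.36672552) = 1.1324

1.1324


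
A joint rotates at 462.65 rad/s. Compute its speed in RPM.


RPM = 462.65 * 60/(2*pi) = 4417.9821

4417.9821 RPM


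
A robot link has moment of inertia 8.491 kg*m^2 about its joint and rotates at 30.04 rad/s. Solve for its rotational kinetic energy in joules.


KE = (1/2)*I*omega^2 = 0.5*8.491*30.04^2 = 3831.1460

3831.1460 J


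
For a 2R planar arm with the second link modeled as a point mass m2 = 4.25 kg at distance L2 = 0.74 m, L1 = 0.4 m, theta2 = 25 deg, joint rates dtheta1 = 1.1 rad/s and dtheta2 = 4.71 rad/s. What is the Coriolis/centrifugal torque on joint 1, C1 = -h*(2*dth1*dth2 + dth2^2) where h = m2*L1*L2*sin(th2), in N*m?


h = m2*L1*L2*sin(th2) = 4.25*0.4*0.74*sin(25 deg) = 0.531654
C1 = -h*(2*1.1*4.71 + 4.71^2) = -0.531654*32.5461 = -17.3033

-17.3033 N*m


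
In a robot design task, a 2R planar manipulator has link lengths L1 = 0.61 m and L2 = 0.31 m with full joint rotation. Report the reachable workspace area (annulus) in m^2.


r_max = L1 + L2 = 0.9200, r_min = |L1 - L2| = 0.3000
A = pi*(r_max^2 - r_min^2) = pi*(0.8464 - 0.0900) = 2.3763

2.3763 m^2


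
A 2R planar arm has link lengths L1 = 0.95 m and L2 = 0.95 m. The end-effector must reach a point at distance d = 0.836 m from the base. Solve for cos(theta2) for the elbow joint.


cos(th2) = (d^2 - L1^2 - L2^2)/(2*L1*L2) = (0.836^2 - 0.95^2 - 0.95^2)/(2*0.95*0.95) = -0.6128

-0.6128


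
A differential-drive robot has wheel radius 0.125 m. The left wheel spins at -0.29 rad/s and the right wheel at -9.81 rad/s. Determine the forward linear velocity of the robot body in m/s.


v = r*(wR + wL)/2 = 0.125*(-9.81 + -0.29)/2 = -0.6312

-0.6312 m/s


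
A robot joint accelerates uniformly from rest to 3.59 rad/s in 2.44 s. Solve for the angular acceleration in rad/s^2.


alpha = delta_omega / t = 3.59 / 2.44 = 1.4713

1.4713 rad/s^2


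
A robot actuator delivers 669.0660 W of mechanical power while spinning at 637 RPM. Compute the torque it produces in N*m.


omega = 637 * 2*pi/60 = 66.706484 rad/s
tau = P / omega = 669.0660 / 66.706484 = 10.0300

10.0300 N*m


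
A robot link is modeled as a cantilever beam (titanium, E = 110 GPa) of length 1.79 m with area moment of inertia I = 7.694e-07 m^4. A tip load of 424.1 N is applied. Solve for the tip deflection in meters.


delta = F*L^3/(3*E*I) = 424.1*1.79^3/(3*1.100e+11*7.694e-07)
      = 2432.3572699/253902 = 0.0096

0.0096 m


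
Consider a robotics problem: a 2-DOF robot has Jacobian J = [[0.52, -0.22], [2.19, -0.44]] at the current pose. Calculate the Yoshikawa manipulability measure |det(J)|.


det(J) = 0.52*-0.44 - (-0.22)*(2.19) = 0.2530
|det(J)| = 0.2530

0.2530


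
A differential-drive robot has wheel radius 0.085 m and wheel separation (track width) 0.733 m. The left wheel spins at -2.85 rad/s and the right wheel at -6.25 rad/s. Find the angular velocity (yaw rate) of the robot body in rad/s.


omega = r*(wR - wL)/L = 0.085*(-6.25 - (-2.85))/0.733 = -0.3943

-0.3943 rad/s


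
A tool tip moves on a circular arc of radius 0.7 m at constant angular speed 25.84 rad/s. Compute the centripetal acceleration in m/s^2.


a_c = omega^2 * r = 25.84^2 * 0.7 = 467.3939

467.3939 m/s^2


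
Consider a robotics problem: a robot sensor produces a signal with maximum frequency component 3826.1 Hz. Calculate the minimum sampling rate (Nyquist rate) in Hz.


f_s,min = 2*f_max = 2*3826.1 = 7652.2000

7652.2000 Hz


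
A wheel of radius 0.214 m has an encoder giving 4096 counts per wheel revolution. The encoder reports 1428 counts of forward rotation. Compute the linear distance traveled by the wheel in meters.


revs = 1428/4096 = 0.348633
d = revs * 2*pi*r = 0.348633 * 2*pi*0.214 = 0.4688

0.4688 m


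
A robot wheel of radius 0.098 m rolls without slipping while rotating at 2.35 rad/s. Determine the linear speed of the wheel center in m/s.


v = omega * r = 2.35 * 0.098 = 0.2303

0.2303 m/s


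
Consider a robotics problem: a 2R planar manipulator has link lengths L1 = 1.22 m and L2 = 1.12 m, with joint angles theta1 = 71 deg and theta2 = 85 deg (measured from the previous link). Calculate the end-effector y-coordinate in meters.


y = L1*sin(th1) + L2*sin(th1+th2) = 1.22*sin(71 deg) + 1.12*sin(156 deg) = 1.6091

1.6091 m


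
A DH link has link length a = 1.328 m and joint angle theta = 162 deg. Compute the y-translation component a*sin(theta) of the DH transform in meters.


a*sin(theta) = 1.328*sin(162 deg) = 0.4104

0.4104 m


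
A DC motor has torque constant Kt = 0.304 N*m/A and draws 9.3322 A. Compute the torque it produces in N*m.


tau = Kt * I = 0.304*9.3322 = 2.8370

2.8370 N*m


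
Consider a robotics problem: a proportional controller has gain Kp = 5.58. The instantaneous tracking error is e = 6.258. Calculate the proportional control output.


u_P = Kp * e = 5.58 * 6.258 = 34.9196

34.9196


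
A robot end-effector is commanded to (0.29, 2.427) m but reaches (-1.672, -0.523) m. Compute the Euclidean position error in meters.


dx = -1.672 - (0.29) = -1.9620, dy = -0.523 - (2.427) = -2.9500
err = sqrt(3.849444 + 8.702500) = 3.5429

3.5429 m


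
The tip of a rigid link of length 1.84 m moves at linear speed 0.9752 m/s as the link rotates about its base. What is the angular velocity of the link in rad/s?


omega = v / L = 0.9752 / 1.84 = 0.5300

0.5300 rad/s


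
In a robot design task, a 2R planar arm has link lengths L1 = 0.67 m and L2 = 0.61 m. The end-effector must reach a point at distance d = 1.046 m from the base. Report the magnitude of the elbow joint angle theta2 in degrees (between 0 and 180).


cos(th2) = (d^2 - L1^2 - L2^2)/(2*L1*L2) = (1.046^2 - 0.67^2 - 0.61^2)/(2*0.67*0.61) = 0.33412772
th2 = acos(0.33412772) = 70.4805 deg

70.4805 degrees


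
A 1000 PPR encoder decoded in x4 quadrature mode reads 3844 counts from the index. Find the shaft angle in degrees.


angle = counts * 360 / (PPR*4) = 3844 * 360 / 4000 = 345.9600

345.9600 degrees


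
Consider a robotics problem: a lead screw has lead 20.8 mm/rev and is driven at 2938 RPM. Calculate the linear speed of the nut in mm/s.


v = lead * (RPM/60) = 20.8*2938/60 = 1018.5067

1018.5067 mm/s


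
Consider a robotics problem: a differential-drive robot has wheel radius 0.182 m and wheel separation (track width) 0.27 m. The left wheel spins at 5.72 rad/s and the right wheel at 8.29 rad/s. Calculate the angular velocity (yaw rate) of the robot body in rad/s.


omega = r*(wR - wL)/L = 0.182*(8.29 - (5.72))/0.27 = 1.7324

1.7324 rad/s


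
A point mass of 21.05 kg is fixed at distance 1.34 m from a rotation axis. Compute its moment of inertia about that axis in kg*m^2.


I = m*r^2 = 21.05*1.34^2 = 37.7974

37.7974 kg*m^2


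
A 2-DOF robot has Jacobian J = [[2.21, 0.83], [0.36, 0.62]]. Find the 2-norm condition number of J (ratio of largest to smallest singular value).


JJ^T eigenvalues: trace(JJ^T) = 6.0870, det(JJ^T) = det(J)^2 = 1.14789796
s_max^2 = (6.0870 + sqrt(32.45997716))/2 = 5.89218290
s_min^2 = (6.0870 - sqrt(32.45997716))/2 = 0.19481710
kappa = s_max/s_min = sqrt(5.89218290/0.19481710) = 5.4995

5.4995


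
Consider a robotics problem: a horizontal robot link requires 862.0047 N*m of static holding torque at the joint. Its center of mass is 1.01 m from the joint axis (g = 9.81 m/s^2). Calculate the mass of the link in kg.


m = tau / (g*L) = 862.0047 / (9.81 * 1.01) = 87.0000

87.0000 kg


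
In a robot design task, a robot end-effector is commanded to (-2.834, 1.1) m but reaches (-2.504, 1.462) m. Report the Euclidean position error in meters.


dx = -2.504 - (-2.834) = 0.3300, dy = 1.462 - (1.1) = 0.3620
err = sqrt(0.108900 + 0.131044) = 0.4898

0.4898 m


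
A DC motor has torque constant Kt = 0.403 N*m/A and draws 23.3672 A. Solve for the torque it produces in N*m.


tau = Kt * I = 0.403*23.3672 = 9.4170

9.4170 N*m


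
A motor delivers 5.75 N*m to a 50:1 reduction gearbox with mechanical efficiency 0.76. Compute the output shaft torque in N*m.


tau_out = tau_in * N * eta = 5.75 * 50 * 0.76 = 218.5000

218.5000 N*m


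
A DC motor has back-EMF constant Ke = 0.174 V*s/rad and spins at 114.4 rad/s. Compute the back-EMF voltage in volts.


V_emf = Ke * omega = 0.174*114.4 = 19.9056

19.9056 V


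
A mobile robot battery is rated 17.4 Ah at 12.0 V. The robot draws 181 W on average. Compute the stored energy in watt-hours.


E = capacity * V = 17.4*12.0 = 208.8000

208.8000 Wh


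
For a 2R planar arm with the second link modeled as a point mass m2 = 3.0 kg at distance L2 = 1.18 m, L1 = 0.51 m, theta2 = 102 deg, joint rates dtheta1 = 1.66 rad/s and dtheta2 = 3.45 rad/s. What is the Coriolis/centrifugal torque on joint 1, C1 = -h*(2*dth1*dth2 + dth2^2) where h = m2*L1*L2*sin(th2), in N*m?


h = m2*L1*L2*sin(th2) = 3.0*0.51*1.18*sin(102 deg) = 1.765948
C1 = -h*(2*1.66*3.45 + 3.45^2) = -1.765948*23.3565 = -41.2464

-41.2464 N*m


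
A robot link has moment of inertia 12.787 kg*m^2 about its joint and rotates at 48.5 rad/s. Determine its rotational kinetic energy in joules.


KE = (1/2)*I*omega^2 = 0.5*12.787*48.5^2 = 15039.1104

15039.1104 J


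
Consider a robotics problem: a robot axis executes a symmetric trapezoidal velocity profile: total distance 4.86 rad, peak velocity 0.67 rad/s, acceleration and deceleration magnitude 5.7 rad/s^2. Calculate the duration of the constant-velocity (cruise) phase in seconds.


t_acc = v/a = 0.117544 s, d_acc = v^2/(2a) = 0.039377 rad each
d_cruise = 4.86 - 2*0.039377 = 4.781246 rad
t_cruise = d_cruise/v = 4.781246/0.67 = 7.1362

7.1362 s


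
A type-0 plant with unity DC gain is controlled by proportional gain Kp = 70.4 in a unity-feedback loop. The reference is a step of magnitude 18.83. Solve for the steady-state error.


e_ss = R/(1 + Kp) = 18.83/(1 + 70.4) = 18.83/71.4000 = 0.2637

0.2637


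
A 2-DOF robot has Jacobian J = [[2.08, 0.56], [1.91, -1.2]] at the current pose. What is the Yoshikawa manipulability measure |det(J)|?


det(J) = 2.08*-1.2 - (0.56)*(1.91) = -3.5656
|det(J)| = 3.5656

3.5656


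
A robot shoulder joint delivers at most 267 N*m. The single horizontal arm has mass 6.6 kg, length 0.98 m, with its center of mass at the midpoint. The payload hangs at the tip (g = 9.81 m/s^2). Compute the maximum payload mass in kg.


tau_arm = m_arm*g*(L/2) = 6.6*9.81*0.98/2 = 31.7255 N*m
tau_payload = tau_max - tau_arm = 267 - 31.7255 = 235.2745
m_payload = tau_payload / (g*L) = 235.2745 / (9.81*0.98) = 24.4726

24.4726 kg


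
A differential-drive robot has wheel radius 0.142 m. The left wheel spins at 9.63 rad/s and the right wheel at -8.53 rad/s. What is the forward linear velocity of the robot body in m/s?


v = r*(wR + wL)/2 = 0.142*(-8.53 + 9.63)/2 = 0.0781

0.0781 m/s


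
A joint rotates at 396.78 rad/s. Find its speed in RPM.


RPM = 396.78 * 60/(2*pi) = 3788.9699

3788.9699 RPM


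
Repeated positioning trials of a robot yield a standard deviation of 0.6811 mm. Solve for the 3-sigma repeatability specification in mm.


repeatability = 3*sigma = 3*0.6811 = 2.0433

2.0433 mm


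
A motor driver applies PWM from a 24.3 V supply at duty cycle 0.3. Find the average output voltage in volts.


V_avg = V_supply * D = 24.3*0.3 = 7.2900

7.2900 V


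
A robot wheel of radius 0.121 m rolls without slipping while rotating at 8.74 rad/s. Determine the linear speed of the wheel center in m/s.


v = omega * r = 8.74 * 0.121 = 1.0575

1.0575 m/s


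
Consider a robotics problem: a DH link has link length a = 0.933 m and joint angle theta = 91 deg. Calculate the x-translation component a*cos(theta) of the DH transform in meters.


a*cos(theta) = 0.933*cos(91 deg) = -0.0163

-0.0163 m


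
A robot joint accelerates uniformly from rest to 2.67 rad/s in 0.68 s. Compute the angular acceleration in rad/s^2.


alpha = delta_omega / t = 2.67 / 0.68 = 3.9265

3.9265 rad/s^2


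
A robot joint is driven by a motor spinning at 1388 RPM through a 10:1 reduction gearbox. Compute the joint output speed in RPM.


omega_joint = omega_motor / N = 1388 / 10 = 138.8000

138.8000 RPM


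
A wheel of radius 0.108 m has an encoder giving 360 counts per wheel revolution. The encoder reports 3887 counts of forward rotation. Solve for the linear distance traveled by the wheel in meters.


revs = 3887/360 = 10.797222
d = revs * 2*pi*r = 10.797222 * 2*pi*0.108 = 7.3268

7.3268 m


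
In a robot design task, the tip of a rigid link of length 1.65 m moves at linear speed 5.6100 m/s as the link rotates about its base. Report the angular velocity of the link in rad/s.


omega = v / L = 5.6100 / 1.65 = 3.4000

3.4000 rad/s


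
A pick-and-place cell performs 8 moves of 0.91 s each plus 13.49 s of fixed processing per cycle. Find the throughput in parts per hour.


T_cycle = 8*0.91 + 13.49 = 20.7700 s
rate = 3600/T = 173.3269

173.3269 parts/hour


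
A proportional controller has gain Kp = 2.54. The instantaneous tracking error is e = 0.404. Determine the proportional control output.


u_P = Kp * e = 2.54 * 0.404 = 1.0262

1.0262


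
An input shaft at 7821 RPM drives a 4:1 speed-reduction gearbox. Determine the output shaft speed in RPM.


omega_out = omega_in / N = 7821 / 4 = 1955.2500

1955.2500 RPM


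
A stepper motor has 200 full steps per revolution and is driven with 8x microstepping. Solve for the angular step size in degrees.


step = 360/(200*8) = 360/1600 = 0.2250

0.2250 degrees


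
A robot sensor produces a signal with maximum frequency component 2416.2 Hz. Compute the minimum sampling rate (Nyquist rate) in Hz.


f_s,min = 2*f_max = 2*2416.2 = 4832.4000

4832.4000 Hz


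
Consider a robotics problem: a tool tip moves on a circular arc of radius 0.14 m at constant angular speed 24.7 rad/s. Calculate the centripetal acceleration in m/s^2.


a_c = omega^2 * r = 24.7^2 * 0.14 = 85.4126

85.4126 m/s^2


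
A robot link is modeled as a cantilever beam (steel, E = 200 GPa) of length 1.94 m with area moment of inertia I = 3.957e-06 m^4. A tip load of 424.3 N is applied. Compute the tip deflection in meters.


delta = F*L^3/(3*E*I) = 424.3*1.94^3/(3*2.000e+11*3.957e-06)
      = 3097.9772312/2374200 = 0.0013

0.0013 m


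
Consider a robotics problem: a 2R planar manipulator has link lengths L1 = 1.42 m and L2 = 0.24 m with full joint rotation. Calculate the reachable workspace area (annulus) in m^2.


r_max = L1 + L2 = 1.6600, r_min = |L1 - L2| = 1.1800
A = pi*(r_max^2 - r_min^2) = pi*(2.7556 - 1.3924) = 4.2826

4.2826 m^2


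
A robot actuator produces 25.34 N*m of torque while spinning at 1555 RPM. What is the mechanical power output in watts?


omega = 1555 * 2*pi/60 = 162.839219 rad/s
P = tau * omega = 25.34 * 162.839219 = 4126.3458

4126.3458 W


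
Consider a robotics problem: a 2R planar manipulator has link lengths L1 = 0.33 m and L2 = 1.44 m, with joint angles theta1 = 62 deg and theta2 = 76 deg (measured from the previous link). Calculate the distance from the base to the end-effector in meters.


x = L1*cos(th1) + L2*cos(th1+th2) = -0.915203
y = L1*sin(th1) + L2*sin(th1+th2) = 1.254921
d = sqrt(x^2 + y^2) = sqrt(0.837597 + 1.574827) = 1.5532

1.5532 m


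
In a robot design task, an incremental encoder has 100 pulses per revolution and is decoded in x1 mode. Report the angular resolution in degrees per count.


resolution = 360 / (PPR * 1) = 360 / 100 = 3.6000

3.6000 degrees


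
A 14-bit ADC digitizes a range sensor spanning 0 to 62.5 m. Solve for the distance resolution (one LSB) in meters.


res = range / 2^n = 62.5/2^14 = 62.5/16384 = 0.0038

0.0038 m


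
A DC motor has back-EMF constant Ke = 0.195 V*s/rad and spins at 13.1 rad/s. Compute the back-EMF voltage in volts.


V_emf = Ke * omega = 0.195*13.1 = 2.5545

2.5545 V


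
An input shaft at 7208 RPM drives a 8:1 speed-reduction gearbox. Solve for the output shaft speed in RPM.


omega_out = omega_in / N = 7208 / 8 = 901.0000

901.0000 RPM


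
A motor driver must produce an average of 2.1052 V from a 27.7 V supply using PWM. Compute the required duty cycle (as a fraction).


D = V_avg/V_supply = 2.1052/27.7 = 0.0760

0.0760


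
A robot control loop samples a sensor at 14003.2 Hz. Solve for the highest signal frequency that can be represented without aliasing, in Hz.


f_max = f_s/2 = 14003.2/2 = 7001.6000

7001.6000 Hz


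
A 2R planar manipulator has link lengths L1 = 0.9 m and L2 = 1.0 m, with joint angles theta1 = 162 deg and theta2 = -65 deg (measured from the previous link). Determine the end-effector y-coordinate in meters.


y = L1*sin(th1) + L2*sin(th1+th2) = 0.9*sin(162 deg) + 1.0*sin(97 deg) = 1.2707

1.2707 m


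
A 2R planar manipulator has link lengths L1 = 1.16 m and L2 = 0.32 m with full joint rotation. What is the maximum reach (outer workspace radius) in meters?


r_max = L1 + L2 = 1.16 + 0.32 = 1.4800

1.4800 m


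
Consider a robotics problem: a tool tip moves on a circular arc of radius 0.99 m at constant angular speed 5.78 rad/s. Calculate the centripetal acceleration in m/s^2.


a_c = omega^2 * r = 5.78^2 * 0.99 = 33.0743

33.0743 m/s^2


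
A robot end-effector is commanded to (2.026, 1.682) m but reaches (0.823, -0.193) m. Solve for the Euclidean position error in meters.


dx = 0.823 - (2.026) = -1.2030, dy = -0.193 - (1.682) = -1.8750
err = sqrt(1.447209 + 3.515625) = 2.2277

2.2277 m


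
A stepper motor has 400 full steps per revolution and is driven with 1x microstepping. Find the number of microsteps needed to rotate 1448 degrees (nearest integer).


step_size = 360/(400*1) = 360/400 = 0.900000 deg
n = 1448/(360/400) = 1448*400/360 = 1608.8889 -> 1609

1609 steps


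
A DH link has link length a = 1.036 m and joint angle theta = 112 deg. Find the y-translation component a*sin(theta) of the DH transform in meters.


a*sin(theta) = 1.036*sin(112 deg) = 0.9606

0.9606 m


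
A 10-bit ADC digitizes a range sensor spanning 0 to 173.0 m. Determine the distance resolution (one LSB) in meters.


res = range / 2^n = 173.0/2^10 = 173.0/1024 = 0.1689

0.1689 m


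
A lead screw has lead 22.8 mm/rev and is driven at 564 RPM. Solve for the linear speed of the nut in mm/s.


v = lead * (RPM/60) = 22.8*564/60 = 214.3200

214.3200 mm/s


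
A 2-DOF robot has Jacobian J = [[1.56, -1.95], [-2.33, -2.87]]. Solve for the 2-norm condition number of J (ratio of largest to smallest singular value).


JJ^T eigenvalues: trace(JJ^T) = 19.9019, det(JJ^T) = det(J)^2 = 81.37302849
s_max^2 = (19.9019 + sqrt(70.59350965))/2 = 14.15194719
s_min^2 = (19.9019 - sqrt(70.59350965))/2 = 5.74995281
kappa = s_max/s_min = sqrt(14.15194719/5.74995281) = 1.5688

1.5688


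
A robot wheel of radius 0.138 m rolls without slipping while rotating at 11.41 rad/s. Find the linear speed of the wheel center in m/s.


v = omega * r = 11.41 * 0.138 = 1.5746

1.5746 m/s


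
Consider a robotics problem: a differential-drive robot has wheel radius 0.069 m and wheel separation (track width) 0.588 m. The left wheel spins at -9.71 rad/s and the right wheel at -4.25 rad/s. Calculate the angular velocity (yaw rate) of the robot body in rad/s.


omega = r*(wR - wL)/L = 0.069*(-4.25 - (-9.71))/0.588 = 0.6407

0.6407 rad/s


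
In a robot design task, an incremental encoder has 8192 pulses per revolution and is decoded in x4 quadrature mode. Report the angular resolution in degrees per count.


resolution = 360 / (PPR * 4) = 360 / 32768 = 0.0110

0.0110 degrees


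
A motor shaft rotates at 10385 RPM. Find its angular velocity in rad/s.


omega = 10385 * 2*pi/60 = 1087.5147

1087.5147 rad/s


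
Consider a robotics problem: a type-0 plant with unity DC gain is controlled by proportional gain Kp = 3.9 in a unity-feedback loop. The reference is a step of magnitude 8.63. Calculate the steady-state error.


e_ss = R/(1 + Kp) = 8.63/(1 + 3.9) = 8.63/4.9000 = 1.7612

1.7612


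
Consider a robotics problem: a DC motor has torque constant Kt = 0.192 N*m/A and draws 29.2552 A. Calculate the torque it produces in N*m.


tau = Kt * I = 0.192*29.2552 = 5.6170

5.6170 N*m


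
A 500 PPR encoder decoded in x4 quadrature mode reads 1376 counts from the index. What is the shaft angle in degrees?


angle = counts * 360 / (PPR*4) = 1376 * 360 / 2000 = 247.6800

247.6800 degrees


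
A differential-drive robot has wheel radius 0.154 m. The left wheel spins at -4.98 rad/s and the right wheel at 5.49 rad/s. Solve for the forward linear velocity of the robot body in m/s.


v = r*(wR + wL)/2 = 0.154*(5.49 + -4.98)/2 = 0.0393

0.0393 m/s


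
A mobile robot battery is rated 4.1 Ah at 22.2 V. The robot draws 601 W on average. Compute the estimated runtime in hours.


E = 4.1*22.2 = 91.0200 Wh
t = E/P = 91.0200/601 = 0.1514

0.1514 hours


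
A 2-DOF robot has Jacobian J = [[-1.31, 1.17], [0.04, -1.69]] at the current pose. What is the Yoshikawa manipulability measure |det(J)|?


det(J) = -1.31*-1.69 - (1.17)*(0.04) = 2.1671
|det(J)| = 2.1671

2.1671


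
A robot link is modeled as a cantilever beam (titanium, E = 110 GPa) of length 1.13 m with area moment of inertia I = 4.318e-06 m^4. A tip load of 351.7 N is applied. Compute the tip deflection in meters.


delta = F*L^3/(3*E*I) = 351.7*1.13^3/(3*1.100e+11*4.318e-06)
      = 507.4668749/1424940 = 3.5613e-04

3.5613e-04 m


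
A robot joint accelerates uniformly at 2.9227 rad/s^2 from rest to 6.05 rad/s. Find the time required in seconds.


t = delta_omega / alpha = 6.05 / 2.9227 = 2.0700

2.0700 s


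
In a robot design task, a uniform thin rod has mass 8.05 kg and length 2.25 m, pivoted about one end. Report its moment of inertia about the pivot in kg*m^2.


I = (1/3)*m*L^2 = (1/3)*8.05*2.25^2 = 13.5844

13.5844 kg*m^2


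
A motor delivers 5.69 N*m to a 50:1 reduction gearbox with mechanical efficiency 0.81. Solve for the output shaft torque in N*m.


tau_out = tau_in * N * eta = 5.69 * 50 * 0.81 = 230.4450

230.4450 N*m


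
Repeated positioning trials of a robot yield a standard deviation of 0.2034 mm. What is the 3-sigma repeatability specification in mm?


repeatability = 3*sigma = 3*0.2034 = 0.6102

0.6102 mm


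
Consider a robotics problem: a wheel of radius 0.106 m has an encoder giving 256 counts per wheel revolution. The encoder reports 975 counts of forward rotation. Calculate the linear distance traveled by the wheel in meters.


revs = 975/256 = 3.808594
d = revs * 2*pi*r = 3.808594 * 2*pi*0.106 = 2.5366

2.5366 m


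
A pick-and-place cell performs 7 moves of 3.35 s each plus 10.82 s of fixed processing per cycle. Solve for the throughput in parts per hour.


T_cycle = 7*3.35 + 10.82 = 34.2700 s
rate = 3600/T = 105.0481

105.0481 parts/hour


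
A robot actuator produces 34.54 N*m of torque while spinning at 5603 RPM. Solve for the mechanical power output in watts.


omega = 5603 * 2*pi/60 = 586.744788 rad/s
P = tau * omega = 34.54 * 586.744788 = 20266.1650

20266.1650 W


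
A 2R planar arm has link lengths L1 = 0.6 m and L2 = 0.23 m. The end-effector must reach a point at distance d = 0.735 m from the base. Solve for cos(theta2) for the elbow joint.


cos(th2) = (d^2 - L1^2 - L2^2)/(2*L1*L2) = (0.735^2 - 0.6^2 - 0.23^2)/(2*0.6*0.23) = 0.4613

0.4613


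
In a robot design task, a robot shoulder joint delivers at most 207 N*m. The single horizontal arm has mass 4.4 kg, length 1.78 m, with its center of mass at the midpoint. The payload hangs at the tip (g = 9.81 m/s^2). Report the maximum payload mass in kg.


tau_arm = m_arm*g*(L/2) = 4.4*9.81*1.78/2 = 38.4160 N*m
tau_payload = tau_max - tau_arm = 207 - 38.4160 = 168.5840
m_payload = tau_payload / (g*L) = 168.5840 / (9.81*1.78) = 9.6544

9.6544 kg


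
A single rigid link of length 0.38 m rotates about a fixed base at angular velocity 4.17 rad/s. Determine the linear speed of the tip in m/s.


v = L*omega = 0.38 * 4.17 = 1.5846

1.5846 m/s


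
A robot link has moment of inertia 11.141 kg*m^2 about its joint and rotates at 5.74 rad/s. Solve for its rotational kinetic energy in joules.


KE = (1/2)*I*omega^2 = 0.5*11.141*5.74^2 = 183.5346

183.5346 J


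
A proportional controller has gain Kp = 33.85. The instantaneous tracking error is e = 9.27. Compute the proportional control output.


u_P = Kp * e = 33.85 * 9.27 = 313.7895

313.7895


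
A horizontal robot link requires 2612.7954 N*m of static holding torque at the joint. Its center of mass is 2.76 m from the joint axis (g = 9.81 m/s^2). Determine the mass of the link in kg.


m = tau / (g*L) = 2612.7954 / (9.81 * 2.76) = 96.5000

96.5000 kg


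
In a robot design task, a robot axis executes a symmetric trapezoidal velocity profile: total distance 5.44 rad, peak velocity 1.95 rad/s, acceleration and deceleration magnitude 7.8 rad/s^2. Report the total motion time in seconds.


t_acc = v/a = 1.95/7.8 = 0.250000 s
d_acc = v^2/(2a) = 0.243750 rad (each ramp)
d_cruise = 5.44 - 2*0.243750 = 4.952500 rad
t_cruise = 4.952500/1.95 = 2.539744 s
t_total = 2*0.250000 + 2.539744 = 3.0397

3.0397 s


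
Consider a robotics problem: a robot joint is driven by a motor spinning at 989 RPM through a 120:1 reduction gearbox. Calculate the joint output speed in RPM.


omega_joint = omega_motor / N = 989 / 120 = 8.2417

8.2417 RPM


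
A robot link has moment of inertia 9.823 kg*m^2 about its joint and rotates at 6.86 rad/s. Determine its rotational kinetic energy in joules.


KE = (1/2)*I*omega^2 = 0.5*9.823*6.86^2 = 231.1332

231.1332 J


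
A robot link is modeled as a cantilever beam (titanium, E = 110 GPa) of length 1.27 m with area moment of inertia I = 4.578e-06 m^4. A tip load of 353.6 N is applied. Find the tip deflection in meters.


delta = F*L^3/(3*E*I) = 353.6*1.27^3/(3*1.100e+11*4.578e-06)
      = 724.3082288/1510740 = 4.7944e-04

4.7944e-04 m


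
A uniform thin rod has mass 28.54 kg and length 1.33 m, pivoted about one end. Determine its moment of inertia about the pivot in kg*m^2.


I = (1/3)*m*L^2 = (1/3)*28.54*1.33^2 = 16.8281

16.8281 kg*m^2


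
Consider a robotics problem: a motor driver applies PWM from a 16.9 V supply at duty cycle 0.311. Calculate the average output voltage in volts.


V_avg = V_supply * D = 16.9*0.311 = 5.2559

5.2559 V


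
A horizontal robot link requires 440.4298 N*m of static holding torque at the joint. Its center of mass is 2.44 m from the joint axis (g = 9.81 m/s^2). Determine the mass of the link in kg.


m = tau / (g*L) = 440.4298 / (9.81 * 2.44) = 18.4000

18.4000 kg


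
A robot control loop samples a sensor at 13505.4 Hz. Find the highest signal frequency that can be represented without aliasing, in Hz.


f_max = f_s/2 = 13505.4/2 = 6752.7000

6752.7000 Hz


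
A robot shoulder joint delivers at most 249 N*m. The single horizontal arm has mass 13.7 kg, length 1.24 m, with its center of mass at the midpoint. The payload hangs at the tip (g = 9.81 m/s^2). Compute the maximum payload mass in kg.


tau_arm = m_arm*g*(L/2) = 13.7*9.81*1.24/2 = 83.3261 N*m
tau_payload = tau_max - tau_arm = 249 - 83.3261 = 165.6739
m_payload = tau_payload / (g*L) = 165.6739 / (9.81*1.24) = 13.6196

13.6196 kg


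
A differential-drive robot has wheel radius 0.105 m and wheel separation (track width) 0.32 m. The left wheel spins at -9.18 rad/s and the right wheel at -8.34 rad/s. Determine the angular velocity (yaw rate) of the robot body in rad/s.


omega = r*(wR - wL)/L = 0.105*(-8.34 - (-9.18))/0.32 = 0.2756

0.2756 rad/s


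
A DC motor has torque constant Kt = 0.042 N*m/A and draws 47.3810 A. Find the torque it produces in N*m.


tau = Kt * I = 0.042*47.3810 = 1.9900

1.9900 N*m


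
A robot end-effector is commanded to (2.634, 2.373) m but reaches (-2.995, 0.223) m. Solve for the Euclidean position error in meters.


dx = -2.995 - (2.634) = -5.6290, dy = 0.223 - (2.373) = -2.1500
err = sqrt(31.685641 + 4.622500) = 6.0256

6.0256 m


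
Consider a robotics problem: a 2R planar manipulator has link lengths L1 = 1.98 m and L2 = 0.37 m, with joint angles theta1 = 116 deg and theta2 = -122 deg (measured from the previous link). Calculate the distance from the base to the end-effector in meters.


x = L1*cos(th1) + L2*cos(th1+th2) = -0.500002
y = L1*sin(th1) + L2*sin(th1+th2) = 1.740937
d = sqrt(x^2 + y^2) = sqrt(0.250002 + 3.030862) = 1.8113

1.8113 m


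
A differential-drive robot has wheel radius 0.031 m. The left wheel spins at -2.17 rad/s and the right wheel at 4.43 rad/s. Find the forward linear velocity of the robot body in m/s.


v = r*(wR + wL)/2 = 0.031*(4.43 + -2.17)/2 = 0.0350

0.0350 m/s


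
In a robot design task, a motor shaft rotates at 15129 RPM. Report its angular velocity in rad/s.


omega = 15129 * 2*pi/60 = 1584.3052

1584.3052 rad/s


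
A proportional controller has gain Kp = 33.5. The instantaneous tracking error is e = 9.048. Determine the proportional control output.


u_P = Kp * e = 33.5 * 9.048 = 303.1080

303.1080


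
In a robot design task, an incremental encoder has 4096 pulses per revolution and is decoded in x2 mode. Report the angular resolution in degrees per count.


resolution = 360 / (PPR * 2) = 360 / 8192 = 0.0439

0.0439 degrees


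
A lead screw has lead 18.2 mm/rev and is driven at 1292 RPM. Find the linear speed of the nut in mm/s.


v = lead * (RPM/60) = 18.2*1292/60 = 391.9067

391.9067 mm/s


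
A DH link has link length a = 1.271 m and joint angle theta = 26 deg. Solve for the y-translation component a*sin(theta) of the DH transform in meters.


a*sin(theta) = 1.271*sin(26 deg) = 0.5572

0.5572 m


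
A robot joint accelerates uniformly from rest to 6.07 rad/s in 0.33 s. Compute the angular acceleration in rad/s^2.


alpha = delta_omega / t = 6.07 / 0.33 = 18.3939

18.3939 rad/s^2


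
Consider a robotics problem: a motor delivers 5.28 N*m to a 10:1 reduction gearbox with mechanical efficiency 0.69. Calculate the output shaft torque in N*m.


tau_out = tau_in * N * eta = 5.28 * 10 * 0.69 = 36.4320

36.4320 N*m


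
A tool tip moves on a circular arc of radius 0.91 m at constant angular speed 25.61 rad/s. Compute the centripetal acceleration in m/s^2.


a_c = omega^2 * r = 25.61^2 * 0.91 = 596.8436

596.8436 m/s^2


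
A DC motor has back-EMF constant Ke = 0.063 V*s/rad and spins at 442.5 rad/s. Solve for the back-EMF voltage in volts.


V_emf = Ke * omega = 0.063*442.5 = 27.8775

27.8775 V


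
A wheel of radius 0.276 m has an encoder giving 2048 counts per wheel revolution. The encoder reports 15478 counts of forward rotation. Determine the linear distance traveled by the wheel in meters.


revs = 15478/2048 = 7.557617
d = revs * 2*pi*r = 7.557617 * 2*pi*0.276 = 13.1061

13.1061 m


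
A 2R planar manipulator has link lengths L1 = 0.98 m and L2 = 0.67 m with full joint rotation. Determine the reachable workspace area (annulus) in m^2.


r_max = L1 + L2 = 1.6500, r_min = |L1 - L2| = 0.3100
A = pi*(r_max^2 - r_min^2) = pi*(2.7225 - 0.0961) = 8.2511

8.2511 m^2


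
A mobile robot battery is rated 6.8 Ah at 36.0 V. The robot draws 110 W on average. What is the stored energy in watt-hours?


E = capacity * V = 6.8*36.0 = 244.8000

244.8000 Wh


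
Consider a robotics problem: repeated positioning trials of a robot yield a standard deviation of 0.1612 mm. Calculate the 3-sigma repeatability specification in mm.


repeatability = 3*sigma = 3*0.1612 = 0.4836

0.4836 mm


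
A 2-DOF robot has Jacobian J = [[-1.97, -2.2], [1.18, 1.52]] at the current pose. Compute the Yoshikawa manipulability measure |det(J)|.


det(J) = -1.97*1.52 - (-2.2)*(1.18) = -0.3984
|det(J)| = 0.3984

0.3984


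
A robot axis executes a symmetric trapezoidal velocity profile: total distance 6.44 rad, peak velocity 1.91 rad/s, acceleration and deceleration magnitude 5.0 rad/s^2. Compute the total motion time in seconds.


t_acc = v/a = 1.91/5.0 = 0.382000 s
d_acc = v^2/(2a) = 0.364810 rad (each ramp)
d_cruise = 6.44 - 2*0.364810 = 5.710380 rad
t_cruise = 5.710380/1.91 = 2.989728 s
t_total = 2*0.382000 + 2.989728 = 3.7537

3.7537 s


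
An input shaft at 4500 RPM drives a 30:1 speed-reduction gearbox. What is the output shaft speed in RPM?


omega_out = omega_in / N = 4500 / 30 = 150.0000

150.0000 RPM


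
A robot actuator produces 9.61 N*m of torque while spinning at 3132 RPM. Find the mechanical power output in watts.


omega = 3132 * 2*pi/60 = 327.982273 rad/s
P = tau * omega = 9.61 * 327.982273 = 3151.9096

3151.9096 W


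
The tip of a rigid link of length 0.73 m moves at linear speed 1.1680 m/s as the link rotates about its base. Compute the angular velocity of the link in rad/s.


omega = v / L = 1.1680 / 0.73 = 1.6000

1.6000 rad/s


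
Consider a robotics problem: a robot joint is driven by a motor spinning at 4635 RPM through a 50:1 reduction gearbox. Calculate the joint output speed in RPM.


omega_joint = omega_motor / N = 4635 / 50 = 92.7000

92.7000 RPM


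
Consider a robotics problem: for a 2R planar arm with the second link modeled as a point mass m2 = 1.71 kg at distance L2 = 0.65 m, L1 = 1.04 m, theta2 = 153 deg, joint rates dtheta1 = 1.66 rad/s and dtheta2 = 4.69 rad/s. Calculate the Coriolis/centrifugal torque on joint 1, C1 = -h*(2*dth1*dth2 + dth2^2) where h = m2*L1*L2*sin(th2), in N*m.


h = m2*L1*L2*sin(th2) = 1.71*1.04*0.65*sin(153 deg) = 0.524795
C1 = -h*(2*1.66*4.69 + 4.69^2) = -0.524795*37.5669 = -19.7149

-19.7149 N*m


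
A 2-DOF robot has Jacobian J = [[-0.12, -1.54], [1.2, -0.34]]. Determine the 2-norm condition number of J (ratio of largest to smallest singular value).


JJ^T eigenvalues: trace(JJ^T) = 3.9416, det(JJ^T) = det(J)^2 = 3.56756544
s_max^2 = (3.9416 + sqrt(1.26594880))/2 = 2.53337195
s_min^2 = (3.9416 - sqrt(1.26594880))/2 = 1.40822805
kappa = s_max/s_min = sqrt(2.53337195/1.40822805) = 1.3413

1.3413


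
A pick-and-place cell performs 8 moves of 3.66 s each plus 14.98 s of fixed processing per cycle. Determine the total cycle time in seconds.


T = 8*3.66 + 14.98 = 44.2600

44.2600 s


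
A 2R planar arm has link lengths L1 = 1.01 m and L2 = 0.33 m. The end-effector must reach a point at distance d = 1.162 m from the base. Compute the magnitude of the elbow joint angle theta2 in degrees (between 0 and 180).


cos(th2) = (d^2 - L1^2 - L2^2)/(2*L1*L2) = (1.162^2 - 1.01^2 - 0.33^2)/(2*1.01*0.33) = 0.33189919
th2 = acos(0.33189919) = 70.6159 deg

70.6159 degrees


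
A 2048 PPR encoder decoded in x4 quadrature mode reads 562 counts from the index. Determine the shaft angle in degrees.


angle = counts * 360 / (PPR*4) = 562 * 360 / 8192 = 24.6973

24.6973 degrees


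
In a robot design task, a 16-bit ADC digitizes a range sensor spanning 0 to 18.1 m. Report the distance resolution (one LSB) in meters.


res = range / 2^n = 18.1/2^16 = 18.1/65536 = 2.7618e-04

2.7618e-04 m


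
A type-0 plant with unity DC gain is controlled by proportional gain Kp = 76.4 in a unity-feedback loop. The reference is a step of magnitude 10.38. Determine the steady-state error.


e_ss = R/(1 + Kp) = 10.38/(1 + 76.4) = 10.38/77.4000 = 0.1341

0.1341


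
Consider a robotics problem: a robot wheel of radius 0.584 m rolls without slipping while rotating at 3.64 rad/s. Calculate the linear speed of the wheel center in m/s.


v = omega * r = 3.64 * 0.584 = 2.1258

2.1258 m/s


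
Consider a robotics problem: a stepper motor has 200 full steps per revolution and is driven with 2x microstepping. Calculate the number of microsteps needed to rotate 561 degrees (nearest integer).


step_size = 360/(200*2) = 360/400 = 0.900000 deg
n = 561/(360/400) = 561*400/360 = 623.3333 -> 623

623 steps


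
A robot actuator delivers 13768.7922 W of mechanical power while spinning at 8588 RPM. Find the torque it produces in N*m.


omega = 8588 * 2*pi/60 = 899.333257 rad/s
tau = P / omega = 13768.7922 / 899.333257 = 15.3100

15.3100 N*m


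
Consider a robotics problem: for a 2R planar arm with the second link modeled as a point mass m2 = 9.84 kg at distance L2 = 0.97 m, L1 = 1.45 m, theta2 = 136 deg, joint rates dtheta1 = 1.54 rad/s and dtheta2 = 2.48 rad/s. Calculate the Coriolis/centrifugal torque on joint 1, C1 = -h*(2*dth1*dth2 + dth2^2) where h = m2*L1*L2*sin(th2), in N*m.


h = m2*L1*L2*sin(th2) = 9.84*1.45*0.97*sin(136 deg) = 9.614044
C1 = -h*(2*1.54*2.48 + 2.48^2) = -9.614044*13.7888 = -132.5661

-132.5661 N*m


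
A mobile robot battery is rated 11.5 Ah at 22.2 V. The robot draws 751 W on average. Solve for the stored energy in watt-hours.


E = capacity * V = 11.5*22.2 = 255.3000

255.3000 Wh


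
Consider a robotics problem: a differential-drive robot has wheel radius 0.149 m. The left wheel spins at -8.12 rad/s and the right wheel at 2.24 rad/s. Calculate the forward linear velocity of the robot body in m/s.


v = r*(wR + wL)/2 = 0.149*(2.24 + -8.12)/2 = -0.4381

-0.4381 m/s


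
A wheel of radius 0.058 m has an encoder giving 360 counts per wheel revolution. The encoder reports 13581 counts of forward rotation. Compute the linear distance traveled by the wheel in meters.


revs = 13581/360 = 37.725000
d = revs * 2*pi*r = 37.725000 * 2*pi*0.058 = 13.7479

13.7479 m


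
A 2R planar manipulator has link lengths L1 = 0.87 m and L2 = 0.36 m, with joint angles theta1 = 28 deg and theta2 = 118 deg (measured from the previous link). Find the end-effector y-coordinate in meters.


y = L1*sin(th1) + L2*sin(th1+th2) = 0.87*sin(28 deg) + 0.36*sin(146 deg) = 0.6097

0.6097 m


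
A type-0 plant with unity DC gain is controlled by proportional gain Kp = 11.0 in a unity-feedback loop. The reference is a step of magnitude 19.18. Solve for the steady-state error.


e_ss = R/(1 + Kp) = 19.18/(1 + 11.0) = 19.18/12.0000 = 1.5983

1.5983


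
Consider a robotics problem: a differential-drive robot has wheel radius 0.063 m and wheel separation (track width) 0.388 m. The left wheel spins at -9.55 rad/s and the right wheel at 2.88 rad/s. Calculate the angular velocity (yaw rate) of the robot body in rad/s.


omega = r*(wR - wL)/L = 0.063*(2.88 - (-9.55))/0.388 = 2.0183

2.0183 rad/s


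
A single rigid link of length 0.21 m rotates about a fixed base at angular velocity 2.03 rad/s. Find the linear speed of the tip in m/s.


v = L*omega = 0.21 * 2.03 = 0.4263

0.4263 m/s


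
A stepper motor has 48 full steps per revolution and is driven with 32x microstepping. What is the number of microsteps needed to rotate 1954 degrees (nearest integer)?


step_size = 360/(48*32) = 360/1536 = 0.234375 deg
n = 1954/(360/1536) = 1954*1536/360 = 8337.0667 -> 8337

8337 steps


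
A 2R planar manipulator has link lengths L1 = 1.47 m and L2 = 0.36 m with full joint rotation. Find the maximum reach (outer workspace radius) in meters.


r_max = L1 + L2 = 1.47 + 0.36 = 1.8300

1.8300 m


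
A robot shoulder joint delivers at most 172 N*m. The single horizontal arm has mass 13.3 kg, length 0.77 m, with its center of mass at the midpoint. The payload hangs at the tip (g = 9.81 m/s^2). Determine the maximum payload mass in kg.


tau_arm = m_arm*g*(L/2) = 13.3*9.81*0.77/2 = 50.2321 N*m
tau_payload = tau_max - tau_arm = 172 - 50.2321 = 121.7679
m_payload = tau_payload / (g*L) = 121.7679 / (9.81*0.77) = 16.1203

16.1203 kg
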